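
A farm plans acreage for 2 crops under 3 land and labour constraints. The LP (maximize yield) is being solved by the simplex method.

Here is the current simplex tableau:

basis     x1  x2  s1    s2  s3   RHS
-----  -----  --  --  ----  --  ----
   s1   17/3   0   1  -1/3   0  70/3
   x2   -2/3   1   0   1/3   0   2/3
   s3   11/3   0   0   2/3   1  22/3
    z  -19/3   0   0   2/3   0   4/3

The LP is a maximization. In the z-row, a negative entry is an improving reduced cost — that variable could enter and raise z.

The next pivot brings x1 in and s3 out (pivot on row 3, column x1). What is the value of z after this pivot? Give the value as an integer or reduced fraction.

14

Minimum ratio for x1: (22/3)/(11/3) = 2.
z changes by −(z-row coeff of x1)·ratio = −(-19/3)·2 = 38/3.
New z = 4/3 + (38/3) = 14.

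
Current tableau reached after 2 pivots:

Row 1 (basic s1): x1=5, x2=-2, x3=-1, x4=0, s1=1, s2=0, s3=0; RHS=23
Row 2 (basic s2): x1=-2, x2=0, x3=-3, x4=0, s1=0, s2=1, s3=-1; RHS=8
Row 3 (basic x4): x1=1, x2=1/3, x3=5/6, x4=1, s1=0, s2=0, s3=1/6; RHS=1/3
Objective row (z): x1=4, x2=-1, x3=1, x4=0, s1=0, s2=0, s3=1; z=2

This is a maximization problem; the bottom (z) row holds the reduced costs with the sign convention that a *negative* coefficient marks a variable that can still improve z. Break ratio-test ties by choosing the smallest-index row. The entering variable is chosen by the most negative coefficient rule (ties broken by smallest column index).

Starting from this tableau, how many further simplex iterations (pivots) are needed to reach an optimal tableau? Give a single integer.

pivot: x2 in, x4 out → z = 3
No improving column remains; optimal.

1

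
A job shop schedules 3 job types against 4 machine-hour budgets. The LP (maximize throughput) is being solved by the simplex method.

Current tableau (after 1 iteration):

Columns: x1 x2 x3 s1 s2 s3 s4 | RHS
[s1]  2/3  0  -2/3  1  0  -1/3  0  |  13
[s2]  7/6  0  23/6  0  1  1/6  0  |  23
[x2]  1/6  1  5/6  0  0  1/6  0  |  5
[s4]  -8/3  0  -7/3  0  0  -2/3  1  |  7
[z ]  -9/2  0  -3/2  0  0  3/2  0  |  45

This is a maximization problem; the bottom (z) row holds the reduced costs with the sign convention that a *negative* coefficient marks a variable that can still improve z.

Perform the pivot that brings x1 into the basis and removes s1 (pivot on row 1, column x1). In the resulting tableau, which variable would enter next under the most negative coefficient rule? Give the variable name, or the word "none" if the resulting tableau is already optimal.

x3

Pivot element 2/3. New z-row = old z-row − (-9/2)·(row 1/(2/3)).
Updated z-row coefficients: x1: 0, x2: 0, x3: -6, s1: 27/4, s2: 0, s3: -3/4, s4: 0.
The most negative is -6 in column x3, so x3 would enter next.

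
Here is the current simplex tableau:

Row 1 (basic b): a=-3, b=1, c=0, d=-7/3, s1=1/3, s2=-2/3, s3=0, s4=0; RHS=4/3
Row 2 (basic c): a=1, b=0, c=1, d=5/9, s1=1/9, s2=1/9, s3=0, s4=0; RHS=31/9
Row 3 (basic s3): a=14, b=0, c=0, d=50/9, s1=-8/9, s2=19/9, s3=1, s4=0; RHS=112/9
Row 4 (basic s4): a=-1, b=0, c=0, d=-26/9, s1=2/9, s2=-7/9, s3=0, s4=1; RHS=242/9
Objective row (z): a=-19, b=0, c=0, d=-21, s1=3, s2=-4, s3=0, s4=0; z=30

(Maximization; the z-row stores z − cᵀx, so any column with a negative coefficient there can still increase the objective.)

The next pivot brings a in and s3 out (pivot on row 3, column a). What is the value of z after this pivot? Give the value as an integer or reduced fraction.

422/9

Minimum ratio for a: (112/9)/14 = 8/9.
z changes by −(z-row coeff of a)·ratio = −(-19)·(8/9) = 152/9.
New z = 30 + (152/9) = 422/9.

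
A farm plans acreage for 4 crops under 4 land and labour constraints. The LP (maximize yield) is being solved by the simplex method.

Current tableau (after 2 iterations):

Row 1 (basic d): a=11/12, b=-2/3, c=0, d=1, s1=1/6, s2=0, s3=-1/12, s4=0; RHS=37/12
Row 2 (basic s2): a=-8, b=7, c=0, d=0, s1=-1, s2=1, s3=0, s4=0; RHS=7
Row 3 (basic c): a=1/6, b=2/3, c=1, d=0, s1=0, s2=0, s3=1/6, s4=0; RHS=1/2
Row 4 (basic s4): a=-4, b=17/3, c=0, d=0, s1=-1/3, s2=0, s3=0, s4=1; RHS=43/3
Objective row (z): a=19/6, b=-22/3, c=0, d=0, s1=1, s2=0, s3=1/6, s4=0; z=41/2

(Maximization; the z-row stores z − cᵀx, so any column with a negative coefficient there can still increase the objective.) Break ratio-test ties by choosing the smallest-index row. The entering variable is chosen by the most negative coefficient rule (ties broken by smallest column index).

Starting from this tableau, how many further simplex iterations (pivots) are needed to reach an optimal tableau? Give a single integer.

pivot: b in, c out → z = 26
No improving column remains; optimal.

1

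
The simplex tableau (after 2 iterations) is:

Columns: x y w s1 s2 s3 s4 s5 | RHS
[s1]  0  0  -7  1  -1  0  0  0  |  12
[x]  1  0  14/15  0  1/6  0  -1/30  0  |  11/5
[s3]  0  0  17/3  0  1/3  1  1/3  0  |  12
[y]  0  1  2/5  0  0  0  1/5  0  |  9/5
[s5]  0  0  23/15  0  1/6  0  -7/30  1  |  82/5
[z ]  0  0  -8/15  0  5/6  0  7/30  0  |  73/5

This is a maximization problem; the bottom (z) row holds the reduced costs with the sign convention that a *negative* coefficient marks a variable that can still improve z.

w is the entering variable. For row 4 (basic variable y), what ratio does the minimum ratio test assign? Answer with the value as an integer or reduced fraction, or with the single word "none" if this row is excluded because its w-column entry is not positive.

9/2

Ratio = RHS / (w entry) = (9/5) / (2/5) = 9/2.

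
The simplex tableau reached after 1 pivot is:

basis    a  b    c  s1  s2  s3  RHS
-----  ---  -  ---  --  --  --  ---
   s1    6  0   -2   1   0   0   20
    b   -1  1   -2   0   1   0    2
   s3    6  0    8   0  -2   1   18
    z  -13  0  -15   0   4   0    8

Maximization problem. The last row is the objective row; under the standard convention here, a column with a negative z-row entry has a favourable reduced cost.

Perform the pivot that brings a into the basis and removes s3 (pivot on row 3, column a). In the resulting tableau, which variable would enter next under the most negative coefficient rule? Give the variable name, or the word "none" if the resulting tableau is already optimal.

s2

Pivot element 6. New z-row = old z-row − (-13)·(row 3/6).
Updated z-row coefficients: a: 0, b: 0, c: 7/3, s1: 0, s2: -1/3, s3: 13/6.
The most negative is -1/3 in column s2, so s2 would enter next.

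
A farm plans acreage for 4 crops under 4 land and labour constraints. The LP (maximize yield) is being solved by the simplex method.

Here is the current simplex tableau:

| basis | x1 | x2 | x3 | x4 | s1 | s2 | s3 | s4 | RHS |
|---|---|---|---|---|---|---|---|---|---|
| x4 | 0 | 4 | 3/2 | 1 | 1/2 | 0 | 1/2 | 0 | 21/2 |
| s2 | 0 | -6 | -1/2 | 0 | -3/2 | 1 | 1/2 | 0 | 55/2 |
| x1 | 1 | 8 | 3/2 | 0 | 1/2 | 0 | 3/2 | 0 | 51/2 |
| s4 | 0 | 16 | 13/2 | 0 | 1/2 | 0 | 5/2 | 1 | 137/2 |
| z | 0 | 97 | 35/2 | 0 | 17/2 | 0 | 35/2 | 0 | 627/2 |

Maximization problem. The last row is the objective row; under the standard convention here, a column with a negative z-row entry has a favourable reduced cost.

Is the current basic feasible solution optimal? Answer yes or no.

No objective-row coefficient is strictly negative, so no entering variable exists; the tableau is optimal.

yes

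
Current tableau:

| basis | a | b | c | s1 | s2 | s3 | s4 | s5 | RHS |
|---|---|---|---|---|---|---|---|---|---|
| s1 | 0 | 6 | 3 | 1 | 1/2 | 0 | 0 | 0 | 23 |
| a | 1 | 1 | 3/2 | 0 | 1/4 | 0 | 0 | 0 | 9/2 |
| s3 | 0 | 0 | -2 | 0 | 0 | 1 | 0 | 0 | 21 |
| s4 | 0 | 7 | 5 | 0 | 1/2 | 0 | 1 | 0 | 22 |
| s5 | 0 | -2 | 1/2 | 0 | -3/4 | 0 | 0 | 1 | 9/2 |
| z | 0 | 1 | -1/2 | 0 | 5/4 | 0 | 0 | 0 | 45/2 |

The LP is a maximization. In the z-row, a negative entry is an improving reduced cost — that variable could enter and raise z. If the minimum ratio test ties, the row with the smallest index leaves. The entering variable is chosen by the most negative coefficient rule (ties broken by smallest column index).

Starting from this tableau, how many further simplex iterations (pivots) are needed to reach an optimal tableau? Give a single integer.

pivot: c in, a out → z = 24
No improving column remains; optimal.

1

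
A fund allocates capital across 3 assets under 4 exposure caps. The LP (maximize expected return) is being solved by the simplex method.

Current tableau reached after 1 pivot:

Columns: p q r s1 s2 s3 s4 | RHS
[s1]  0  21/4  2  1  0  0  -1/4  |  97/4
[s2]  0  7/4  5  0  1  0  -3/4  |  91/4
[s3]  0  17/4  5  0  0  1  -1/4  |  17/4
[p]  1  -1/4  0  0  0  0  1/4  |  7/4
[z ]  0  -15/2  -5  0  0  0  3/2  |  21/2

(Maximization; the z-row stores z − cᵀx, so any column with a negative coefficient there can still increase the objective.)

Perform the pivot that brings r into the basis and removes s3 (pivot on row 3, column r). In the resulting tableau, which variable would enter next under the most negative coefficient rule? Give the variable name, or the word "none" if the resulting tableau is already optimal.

q

Pivot element 5. New z-row = old z-row − (-5)·(row 3/5).
Updated z-row coefficients: p: 0, q: -13/4, r: 0, s1: 0, s2: 0, s3: 1, s4: 5/4.
The most negative is -13/4 in column q, so q would enter next.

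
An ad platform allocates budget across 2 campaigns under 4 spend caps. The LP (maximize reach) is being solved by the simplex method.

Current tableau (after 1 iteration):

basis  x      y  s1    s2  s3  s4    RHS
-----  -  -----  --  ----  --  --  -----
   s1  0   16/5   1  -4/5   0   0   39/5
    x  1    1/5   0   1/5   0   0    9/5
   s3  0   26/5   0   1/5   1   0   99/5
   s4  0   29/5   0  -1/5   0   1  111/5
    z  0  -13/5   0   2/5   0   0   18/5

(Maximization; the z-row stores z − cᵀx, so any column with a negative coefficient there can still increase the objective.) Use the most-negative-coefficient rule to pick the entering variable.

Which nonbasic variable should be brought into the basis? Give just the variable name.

Objective-row coefficients: x: 0, y: -13/5, s1: 0, s2: 2/5, s3: 0, s4: 0.
The most negative is -13/5 in column y, so y enters.

y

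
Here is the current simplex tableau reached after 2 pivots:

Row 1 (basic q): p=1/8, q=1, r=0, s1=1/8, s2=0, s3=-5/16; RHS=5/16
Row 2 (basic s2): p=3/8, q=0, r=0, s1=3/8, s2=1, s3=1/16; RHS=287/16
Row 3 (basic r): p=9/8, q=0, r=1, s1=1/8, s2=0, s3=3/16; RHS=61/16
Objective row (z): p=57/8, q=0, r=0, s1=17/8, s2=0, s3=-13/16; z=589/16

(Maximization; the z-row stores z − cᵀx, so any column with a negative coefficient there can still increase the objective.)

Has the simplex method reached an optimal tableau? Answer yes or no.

no

Column s3 has objective-row coefficient -13/16, which is negative; an improving pivot exists, so not yet optimal.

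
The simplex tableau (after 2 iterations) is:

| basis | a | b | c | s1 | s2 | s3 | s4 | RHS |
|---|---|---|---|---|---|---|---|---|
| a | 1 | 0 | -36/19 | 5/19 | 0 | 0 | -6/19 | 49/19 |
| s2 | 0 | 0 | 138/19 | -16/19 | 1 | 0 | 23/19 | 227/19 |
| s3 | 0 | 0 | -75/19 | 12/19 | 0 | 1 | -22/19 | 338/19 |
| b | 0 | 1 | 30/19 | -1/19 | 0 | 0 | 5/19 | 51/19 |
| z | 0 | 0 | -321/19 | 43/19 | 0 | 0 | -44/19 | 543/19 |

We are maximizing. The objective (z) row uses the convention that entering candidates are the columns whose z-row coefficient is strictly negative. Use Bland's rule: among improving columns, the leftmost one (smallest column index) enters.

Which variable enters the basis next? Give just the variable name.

Objective-row coefficients: a: 0, b: 0, c: -321/19, s1: 43/19, s2: 0, s3: 0, s4: -44/19.
Improving columns: c, s4. Bland's rule picks the smallest column index → c.

c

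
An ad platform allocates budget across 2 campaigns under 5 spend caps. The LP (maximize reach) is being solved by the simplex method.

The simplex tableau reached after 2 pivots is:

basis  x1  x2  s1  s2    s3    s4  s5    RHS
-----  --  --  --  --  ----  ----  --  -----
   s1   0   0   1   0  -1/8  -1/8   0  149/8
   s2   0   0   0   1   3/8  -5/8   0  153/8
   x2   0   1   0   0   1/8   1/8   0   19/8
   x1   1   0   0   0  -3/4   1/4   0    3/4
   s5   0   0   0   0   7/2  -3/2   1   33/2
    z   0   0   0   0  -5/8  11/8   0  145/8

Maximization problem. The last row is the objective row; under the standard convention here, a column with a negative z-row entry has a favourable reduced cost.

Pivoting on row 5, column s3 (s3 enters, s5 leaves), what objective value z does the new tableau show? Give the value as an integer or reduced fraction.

295/14

Minimum ratio for s3: (33/2)/(7/2) = 33/7.
z changes by −(z-row coeff of s3)·ratio = −(-5/8)·(33/7) = 165/56.
New z = 145/8 + (165/56) = 295/14.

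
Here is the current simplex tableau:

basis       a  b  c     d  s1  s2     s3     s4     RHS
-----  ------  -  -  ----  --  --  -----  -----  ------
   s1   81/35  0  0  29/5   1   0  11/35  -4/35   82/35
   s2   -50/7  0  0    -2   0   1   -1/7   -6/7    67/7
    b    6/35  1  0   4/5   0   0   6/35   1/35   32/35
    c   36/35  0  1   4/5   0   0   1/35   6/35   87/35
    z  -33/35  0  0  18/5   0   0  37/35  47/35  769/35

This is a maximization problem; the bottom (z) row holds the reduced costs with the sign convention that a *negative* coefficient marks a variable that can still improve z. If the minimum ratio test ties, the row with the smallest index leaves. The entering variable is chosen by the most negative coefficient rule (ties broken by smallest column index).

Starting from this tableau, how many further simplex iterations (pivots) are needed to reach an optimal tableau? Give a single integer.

pivot: a in, s1 out → z = 619/27
No improving column remains; optimal.

1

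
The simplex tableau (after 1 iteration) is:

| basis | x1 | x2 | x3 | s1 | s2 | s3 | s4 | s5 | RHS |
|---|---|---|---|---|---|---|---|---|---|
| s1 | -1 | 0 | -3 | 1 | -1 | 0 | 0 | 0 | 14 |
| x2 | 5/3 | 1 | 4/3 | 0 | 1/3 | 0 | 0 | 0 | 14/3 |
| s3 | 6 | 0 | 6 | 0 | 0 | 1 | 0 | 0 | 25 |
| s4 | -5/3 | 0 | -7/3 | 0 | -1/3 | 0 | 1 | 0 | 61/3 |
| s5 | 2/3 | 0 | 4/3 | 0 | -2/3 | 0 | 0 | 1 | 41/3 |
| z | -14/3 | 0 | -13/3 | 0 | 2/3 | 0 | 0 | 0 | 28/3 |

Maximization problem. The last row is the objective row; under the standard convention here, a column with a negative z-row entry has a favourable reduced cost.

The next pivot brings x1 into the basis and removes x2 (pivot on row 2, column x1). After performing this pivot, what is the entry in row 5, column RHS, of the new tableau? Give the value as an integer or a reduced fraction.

Pivot element is row 2, column x1: 5/3.
Normalize row 2: new (row 2, RHS) = (14/3)/(5/3) = 14/5.
row 5 ← row 5 − (2/3)·(new row 2): 41/3 − (2/3)·(14/5) = 59/5.

59/5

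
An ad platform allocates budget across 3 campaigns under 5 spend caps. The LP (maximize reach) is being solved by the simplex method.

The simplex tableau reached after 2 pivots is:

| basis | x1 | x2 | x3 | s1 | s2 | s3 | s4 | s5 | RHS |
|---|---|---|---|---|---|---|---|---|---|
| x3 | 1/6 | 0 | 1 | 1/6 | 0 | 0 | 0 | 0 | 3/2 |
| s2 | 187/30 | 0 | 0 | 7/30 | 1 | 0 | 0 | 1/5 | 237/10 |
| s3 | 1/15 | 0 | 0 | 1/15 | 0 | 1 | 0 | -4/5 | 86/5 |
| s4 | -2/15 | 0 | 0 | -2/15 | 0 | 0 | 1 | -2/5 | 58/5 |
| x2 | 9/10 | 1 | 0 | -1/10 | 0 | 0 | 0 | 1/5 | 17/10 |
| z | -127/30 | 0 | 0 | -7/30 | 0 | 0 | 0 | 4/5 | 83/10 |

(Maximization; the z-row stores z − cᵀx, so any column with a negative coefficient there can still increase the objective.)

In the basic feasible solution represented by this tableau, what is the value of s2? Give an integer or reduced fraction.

s2 is basic (row 2); its value is the RHS of that row: 237/10.

237/10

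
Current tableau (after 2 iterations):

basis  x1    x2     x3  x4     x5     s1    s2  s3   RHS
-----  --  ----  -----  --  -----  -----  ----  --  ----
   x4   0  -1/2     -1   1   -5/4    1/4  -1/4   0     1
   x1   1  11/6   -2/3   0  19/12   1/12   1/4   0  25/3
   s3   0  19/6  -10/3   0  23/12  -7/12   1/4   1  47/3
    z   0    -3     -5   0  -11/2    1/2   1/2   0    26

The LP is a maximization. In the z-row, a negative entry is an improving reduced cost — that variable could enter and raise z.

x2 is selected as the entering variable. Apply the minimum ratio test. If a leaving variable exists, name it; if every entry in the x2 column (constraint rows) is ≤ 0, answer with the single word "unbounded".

x1

Ratios: row 1 (x4): entry -1/2 ≤ 0, skip; row 2 (x1): (25/3)/(11/6) = 50/11; row 3 (s3): (47/3)/(19/6) = 94/19.
Minimum ratio is in the x1 row, so x1 leaves.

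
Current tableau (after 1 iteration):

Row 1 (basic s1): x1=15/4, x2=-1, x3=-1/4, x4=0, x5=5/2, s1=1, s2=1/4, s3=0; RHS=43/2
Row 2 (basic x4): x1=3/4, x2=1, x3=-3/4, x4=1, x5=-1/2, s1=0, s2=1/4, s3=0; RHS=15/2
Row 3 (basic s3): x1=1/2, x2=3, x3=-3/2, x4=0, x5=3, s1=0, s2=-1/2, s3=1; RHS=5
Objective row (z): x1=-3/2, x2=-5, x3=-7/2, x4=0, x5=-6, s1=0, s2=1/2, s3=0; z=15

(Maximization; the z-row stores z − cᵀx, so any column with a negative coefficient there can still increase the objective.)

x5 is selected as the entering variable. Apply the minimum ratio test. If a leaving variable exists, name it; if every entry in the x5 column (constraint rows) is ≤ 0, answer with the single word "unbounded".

Ratios: row 1 (s1): (43/2)/(5/2) = 43/5; row 2 (x4): entry -1/2 ≤ 0, skip; row 3 (s3): 5/3 = 5/3.
Minimum ratio is in the s3 row, so s3 leaves.

s3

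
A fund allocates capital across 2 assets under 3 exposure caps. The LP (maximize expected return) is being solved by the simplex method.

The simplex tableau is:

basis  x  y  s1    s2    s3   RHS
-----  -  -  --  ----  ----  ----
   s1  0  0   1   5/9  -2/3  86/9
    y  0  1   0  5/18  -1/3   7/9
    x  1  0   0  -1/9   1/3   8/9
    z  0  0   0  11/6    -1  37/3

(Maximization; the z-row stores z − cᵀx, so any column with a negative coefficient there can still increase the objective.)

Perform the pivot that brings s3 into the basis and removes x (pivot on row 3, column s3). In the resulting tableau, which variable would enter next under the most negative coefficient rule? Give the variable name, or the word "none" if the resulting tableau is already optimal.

Pivot element 1/3. New z-row = old z-row − (-1)·(row 3/(1/3)).
Updated z-row coefficients: x: 3, y: 0, s1: 0, s2: 3/2, s3: 0.
No coefficient is strictly negative; the tableau after this pivot is optimal.

none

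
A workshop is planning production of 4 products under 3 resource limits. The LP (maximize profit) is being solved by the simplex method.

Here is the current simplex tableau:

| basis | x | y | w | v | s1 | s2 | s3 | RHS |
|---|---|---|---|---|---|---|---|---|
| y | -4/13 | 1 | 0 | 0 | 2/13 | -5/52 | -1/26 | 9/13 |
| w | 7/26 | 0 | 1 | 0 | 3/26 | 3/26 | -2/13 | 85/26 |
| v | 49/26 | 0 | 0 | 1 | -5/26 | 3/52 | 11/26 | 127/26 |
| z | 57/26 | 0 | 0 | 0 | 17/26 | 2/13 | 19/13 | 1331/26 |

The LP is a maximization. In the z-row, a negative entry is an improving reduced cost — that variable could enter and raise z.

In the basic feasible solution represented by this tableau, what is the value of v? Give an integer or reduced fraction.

127/26

v is basic (row 3); its value is the RHS of that row: 127/26.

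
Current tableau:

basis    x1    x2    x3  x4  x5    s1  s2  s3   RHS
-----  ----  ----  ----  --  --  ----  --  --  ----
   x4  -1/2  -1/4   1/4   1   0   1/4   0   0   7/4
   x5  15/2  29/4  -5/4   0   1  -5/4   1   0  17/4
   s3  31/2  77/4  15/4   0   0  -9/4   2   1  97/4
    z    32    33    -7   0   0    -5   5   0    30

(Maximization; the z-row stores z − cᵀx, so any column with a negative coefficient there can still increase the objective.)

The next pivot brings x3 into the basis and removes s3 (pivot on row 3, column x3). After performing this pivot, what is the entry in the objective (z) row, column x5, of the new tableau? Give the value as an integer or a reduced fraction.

Pivot element is row 3, column x3: 15/4.
Normalize row 3: new (row 3, x5) = 0/(15/4) = 0.
z-row ← z-row − (-7)·(new row 3): 0 − (-7)·0 = 0.

0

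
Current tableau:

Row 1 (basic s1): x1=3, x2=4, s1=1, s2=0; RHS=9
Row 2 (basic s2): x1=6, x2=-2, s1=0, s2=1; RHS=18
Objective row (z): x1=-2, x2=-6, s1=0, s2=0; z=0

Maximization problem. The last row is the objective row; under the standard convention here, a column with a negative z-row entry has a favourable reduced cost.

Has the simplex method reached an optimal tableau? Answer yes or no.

no

Column x1 has objective-row coefficient -2, which is negative; an improving pivot exists, so not yet optimal.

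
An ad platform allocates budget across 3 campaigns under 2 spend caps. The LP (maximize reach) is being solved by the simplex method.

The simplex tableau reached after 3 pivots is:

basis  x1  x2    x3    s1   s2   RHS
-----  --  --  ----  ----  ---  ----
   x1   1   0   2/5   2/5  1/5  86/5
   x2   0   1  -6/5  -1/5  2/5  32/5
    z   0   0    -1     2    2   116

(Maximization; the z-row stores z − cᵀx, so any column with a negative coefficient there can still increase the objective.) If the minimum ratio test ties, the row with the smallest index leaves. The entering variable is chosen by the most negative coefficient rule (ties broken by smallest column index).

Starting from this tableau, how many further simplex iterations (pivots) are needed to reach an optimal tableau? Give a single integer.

pivot: x3 in, x1 out → z = 159
No improving column remains; optimal.

1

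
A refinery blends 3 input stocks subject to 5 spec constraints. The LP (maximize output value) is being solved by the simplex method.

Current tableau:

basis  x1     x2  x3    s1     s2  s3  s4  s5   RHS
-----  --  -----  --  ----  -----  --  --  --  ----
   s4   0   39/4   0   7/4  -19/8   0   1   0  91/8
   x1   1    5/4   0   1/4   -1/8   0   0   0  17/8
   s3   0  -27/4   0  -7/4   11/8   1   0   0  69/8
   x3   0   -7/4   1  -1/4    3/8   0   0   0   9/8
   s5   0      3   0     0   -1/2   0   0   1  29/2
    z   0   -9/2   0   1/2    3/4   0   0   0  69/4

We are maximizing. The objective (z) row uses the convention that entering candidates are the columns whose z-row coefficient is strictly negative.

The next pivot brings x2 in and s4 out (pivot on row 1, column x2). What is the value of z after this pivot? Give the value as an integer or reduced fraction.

Minimum ratio for x2: (91/8)/(39/4) = 7/6.
z changes by −(z-row coeff of x2)·ratio = −(-9/2)·(7/6) = 21/4.
New z = 69/4 + (21/4) = 45/2.

45/2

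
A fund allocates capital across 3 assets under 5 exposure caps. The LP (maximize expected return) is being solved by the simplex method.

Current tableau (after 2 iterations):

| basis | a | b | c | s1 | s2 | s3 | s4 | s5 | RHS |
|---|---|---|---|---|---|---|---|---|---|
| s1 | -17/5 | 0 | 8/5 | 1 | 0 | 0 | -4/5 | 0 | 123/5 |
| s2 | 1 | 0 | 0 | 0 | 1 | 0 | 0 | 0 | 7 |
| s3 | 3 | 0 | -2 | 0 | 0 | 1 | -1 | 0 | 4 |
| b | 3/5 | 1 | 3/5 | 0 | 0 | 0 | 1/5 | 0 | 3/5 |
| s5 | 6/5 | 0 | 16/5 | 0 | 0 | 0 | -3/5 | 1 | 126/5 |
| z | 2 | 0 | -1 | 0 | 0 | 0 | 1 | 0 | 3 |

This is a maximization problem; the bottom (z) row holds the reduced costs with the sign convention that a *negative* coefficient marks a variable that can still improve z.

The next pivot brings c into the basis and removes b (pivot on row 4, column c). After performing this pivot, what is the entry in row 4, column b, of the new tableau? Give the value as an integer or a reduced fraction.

5/3

Pivot element is row 4, column c: 3/5.
Normalize row 4: new (row 4, b) = 1/(3/5) = 5/3.
Row 4 is the pivot row, so the entry is 5/3.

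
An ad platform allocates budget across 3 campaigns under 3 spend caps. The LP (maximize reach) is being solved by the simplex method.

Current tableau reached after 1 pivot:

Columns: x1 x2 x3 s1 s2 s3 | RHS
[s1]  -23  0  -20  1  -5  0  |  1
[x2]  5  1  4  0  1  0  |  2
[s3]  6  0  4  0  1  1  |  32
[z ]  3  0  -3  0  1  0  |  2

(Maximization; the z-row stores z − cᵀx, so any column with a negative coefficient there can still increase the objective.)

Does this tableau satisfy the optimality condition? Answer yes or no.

Column x3 has objective-row coefficient -3, which is negative; an improving pivot exists, so not yet optimal.

no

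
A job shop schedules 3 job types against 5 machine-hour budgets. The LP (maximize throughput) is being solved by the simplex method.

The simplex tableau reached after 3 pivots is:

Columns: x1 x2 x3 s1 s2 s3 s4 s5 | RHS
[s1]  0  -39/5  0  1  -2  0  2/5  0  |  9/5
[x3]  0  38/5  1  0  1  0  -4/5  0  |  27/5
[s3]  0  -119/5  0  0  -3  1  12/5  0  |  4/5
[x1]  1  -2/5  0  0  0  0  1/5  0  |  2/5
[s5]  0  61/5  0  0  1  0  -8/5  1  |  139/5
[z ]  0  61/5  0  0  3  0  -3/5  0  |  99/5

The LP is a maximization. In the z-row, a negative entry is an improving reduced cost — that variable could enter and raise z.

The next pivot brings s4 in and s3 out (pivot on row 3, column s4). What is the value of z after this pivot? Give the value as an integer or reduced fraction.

20

Minimum ratio for s4: (4/5)/(12/5) = 1/3.
z changes by −(z-row coeff of s4)·ratio = −(-3/5)·(1/3) = 1/5.
New z = 99/5 + (1/5) = 20.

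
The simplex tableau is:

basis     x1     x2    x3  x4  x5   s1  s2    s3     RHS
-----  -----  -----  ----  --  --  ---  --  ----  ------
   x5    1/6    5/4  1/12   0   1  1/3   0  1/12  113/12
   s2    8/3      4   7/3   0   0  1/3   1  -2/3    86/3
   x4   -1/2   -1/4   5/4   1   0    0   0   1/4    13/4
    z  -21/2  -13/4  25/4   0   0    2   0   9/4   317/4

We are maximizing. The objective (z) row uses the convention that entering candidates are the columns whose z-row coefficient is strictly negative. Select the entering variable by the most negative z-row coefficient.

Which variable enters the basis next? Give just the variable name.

Objective-row coefficients: x1: -21/2, x2: -13/4, x3: 25/4, x4: 0, x5: 0, s1: 2, s2: 0, s3: 9/4.
The most negative is -21/2 in column x1, so x1 enters.

x1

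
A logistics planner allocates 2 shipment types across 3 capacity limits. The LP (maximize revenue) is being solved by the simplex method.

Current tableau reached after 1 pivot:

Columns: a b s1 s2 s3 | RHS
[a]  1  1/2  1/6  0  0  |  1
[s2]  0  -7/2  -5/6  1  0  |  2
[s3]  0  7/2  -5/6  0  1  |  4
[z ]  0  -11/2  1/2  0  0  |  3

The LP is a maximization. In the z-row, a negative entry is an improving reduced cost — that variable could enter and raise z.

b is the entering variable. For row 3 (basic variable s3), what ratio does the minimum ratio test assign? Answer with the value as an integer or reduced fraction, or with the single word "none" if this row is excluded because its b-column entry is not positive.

8/7

Ratio = RHS / (b entry) = 4 / (7/2) = 8/7.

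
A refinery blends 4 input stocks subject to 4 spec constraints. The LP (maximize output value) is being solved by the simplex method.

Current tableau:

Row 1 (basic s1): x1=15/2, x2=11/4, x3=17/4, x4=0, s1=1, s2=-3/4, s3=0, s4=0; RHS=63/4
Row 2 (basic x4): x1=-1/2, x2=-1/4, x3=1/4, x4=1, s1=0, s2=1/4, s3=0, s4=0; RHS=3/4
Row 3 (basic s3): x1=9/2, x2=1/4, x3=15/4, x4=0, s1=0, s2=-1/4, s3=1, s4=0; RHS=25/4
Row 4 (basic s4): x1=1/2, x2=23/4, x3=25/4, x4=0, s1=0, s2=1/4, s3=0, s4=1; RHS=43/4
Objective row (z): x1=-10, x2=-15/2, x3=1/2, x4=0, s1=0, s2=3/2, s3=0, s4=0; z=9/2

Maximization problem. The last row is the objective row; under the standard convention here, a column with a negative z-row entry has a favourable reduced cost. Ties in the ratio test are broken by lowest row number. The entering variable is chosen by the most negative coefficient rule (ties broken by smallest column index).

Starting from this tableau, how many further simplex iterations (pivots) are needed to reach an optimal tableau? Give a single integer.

2

pivot: x1 in, s3 out → z = 331/18
pivot: x2 in, s4 out → z = 3151/103
No improving column remains; optimal.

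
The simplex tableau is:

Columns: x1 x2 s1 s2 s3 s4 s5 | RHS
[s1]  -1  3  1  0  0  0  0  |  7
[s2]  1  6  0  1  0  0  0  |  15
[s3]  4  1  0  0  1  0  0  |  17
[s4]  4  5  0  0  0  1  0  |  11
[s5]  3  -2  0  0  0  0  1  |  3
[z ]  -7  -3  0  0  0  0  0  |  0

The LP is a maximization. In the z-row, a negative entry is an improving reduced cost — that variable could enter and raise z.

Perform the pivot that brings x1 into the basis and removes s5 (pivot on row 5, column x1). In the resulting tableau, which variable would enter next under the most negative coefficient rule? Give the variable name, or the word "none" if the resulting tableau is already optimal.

Pivot element 3. New z-row = old z-row − (-7)·(row 5/3).
Updated z-row coefficients: x1: 0, x2: -23/3, s1: 0, s2: 0, s3: 0, s4: 0, s5: 7/3.
The most negative is -23/3 in column x2, so x2 would enter next.

x2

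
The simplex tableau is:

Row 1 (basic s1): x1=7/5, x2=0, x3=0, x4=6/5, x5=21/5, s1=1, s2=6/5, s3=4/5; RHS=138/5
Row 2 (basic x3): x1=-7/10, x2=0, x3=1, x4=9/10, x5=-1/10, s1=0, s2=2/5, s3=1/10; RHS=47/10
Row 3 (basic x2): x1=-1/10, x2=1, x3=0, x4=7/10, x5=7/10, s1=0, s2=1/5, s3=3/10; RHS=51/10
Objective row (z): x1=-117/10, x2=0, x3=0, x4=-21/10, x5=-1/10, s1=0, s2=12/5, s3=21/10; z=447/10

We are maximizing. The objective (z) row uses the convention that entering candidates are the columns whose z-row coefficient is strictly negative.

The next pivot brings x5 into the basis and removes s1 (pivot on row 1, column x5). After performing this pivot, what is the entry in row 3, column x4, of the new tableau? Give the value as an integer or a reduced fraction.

Pivot element is row 1, column x5: 21/5.
Normalize row 1: new (row 1, x4) = (6/5)/(21/5) = 2/7.
row 3 ← row 3 − (7/10)·(new row 1): 7/10 − (7/10)·(2/7) = 1/2.

1/2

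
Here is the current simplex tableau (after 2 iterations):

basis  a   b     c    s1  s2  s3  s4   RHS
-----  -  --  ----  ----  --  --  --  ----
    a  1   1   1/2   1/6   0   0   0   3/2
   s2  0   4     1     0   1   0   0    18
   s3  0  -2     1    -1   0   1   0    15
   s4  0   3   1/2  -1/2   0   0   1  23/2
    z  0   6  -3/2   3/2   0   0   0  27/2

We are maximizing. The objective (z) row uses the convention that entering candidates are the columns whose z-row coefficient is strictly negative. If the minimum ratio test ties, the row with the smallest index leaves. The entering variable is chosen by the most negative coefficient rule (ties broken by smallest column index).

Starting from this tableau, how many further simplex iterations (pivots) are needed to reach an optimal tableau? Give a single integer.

1

pivot: c in, a out → z = 18
No improving column remains; optimal.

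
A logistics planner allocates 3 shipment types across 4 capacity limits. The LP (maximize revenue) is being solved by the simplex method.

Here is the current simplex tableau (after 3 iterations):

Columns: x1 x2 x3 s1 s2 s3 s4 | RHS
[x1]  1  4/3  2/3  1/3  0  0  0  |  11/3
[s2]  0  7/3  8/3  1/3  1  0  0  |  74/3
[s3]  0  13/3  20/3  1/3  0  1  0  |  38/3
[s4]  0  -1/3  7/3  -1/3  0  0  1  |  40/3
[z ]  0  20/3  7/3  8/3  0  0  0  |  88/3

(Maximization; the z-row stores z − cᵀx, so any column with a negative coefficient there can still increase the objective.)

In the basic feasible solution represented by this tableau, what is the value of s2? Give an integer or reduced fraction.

s2 is basic (row 2); its value is the RHS of that row: 74/3.

74/3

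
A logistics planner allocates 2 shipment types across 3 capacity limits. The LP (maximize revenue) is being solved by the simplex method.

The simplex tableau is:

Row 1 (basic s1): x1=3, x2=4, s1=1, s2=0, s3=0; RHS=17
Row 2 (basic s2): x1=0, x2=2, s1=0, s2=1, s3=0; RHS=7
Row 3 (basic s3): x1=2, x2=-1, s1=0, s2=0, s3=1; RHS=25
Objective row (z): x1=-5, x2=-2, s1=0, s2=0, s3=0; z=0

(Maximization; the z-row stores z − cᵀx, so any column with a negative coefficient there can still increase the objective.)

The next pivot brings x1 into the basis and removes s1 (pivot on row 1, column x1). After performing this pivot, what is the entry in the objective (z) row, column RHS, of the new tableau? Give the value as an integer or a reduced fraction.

Pivot element is row 1, column x1: 3.
Normalize row 1: new (row 1, RHS) = 17/3 = 17/3.
z-row ← z-row − (-5)·(new row 1): 0 − (-5)·(17/3) = 85/3.

85/3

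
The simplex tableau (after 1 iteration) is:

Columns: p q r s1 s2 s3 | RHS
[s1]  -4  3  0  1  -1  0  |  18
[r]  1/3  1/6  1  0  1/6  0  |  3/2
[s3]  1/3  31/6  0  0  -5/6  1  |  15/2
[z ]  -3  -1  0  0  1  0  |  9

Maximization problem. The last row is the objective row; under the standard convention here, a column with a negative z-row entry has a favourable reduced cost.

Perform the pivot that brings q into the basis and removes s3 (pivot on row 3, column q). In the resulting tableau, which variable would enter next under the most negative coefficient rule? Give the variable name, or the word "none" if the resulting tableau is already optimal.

p

Pivot element 31/6. New z-row = old z-row − (-1)·(row 3/(31/6)).
Updated z-row coefficients: p: -91/31, q: 0, r: 0, s1: 0, s2: 26/31, s3: 6/31.
The most negative is -91/31 in column p, so p would enter next.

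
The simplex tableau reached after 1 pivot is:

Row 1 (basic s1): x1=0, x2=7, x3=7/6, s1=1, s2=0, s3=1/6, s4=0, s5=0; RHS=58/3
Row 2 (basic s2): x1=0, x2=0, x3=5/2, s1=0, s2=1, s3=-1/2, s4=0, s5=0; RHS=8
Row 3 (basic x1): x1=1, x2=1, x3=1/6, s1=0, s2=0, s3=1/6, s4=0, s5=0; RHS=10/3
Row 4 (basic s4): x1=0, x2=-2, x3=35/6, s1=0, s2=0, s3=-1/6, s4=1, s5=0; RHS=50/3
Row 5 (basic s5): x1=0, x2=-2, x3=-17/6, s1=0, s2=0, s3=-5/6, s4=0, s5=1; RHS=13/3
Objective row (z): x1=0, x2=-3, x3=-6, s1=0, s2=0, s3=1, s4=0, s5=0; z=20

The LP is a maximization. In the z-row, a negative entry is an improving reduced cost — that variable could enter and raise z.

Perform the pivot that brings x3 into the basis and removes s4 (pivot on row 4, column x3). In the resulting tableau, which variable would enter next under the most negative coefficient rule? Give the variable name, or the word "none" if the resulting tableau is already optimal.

Pivot element 35/6. New z-row = old z-row − (-6)·(row 4/(35/6)).
Updated z-row coefficients: x1: 0, x2: -177/35, x3: 0, s1: 0, s2: 0, s3: 29/35, s4: 36/35, s5: 0.
The most negative is -177/35 in column x2, so x2 would enter next.

x2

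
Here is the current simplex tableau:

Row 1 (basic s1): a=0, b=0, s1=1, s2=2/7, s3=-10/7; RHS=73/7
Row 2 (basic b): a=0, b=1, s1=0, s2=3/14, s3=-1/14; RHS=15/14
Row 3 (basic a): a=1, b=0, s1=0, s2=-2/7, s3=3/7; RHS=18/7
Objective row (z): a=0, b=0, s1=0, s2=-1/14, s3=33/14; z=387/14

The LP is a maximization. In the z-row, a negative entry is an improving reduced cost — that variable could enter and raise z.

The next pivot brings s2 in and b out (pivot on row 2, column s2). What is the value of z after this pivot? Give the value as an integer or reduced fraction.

Minimum ratio for s2: (15/14)/(3/14) = 5.
z changes by −(z-row coeff of s2)·ratio = −(-1/14)·5 = 5/14.
New z = 387/14 + (5/14) = 28.

28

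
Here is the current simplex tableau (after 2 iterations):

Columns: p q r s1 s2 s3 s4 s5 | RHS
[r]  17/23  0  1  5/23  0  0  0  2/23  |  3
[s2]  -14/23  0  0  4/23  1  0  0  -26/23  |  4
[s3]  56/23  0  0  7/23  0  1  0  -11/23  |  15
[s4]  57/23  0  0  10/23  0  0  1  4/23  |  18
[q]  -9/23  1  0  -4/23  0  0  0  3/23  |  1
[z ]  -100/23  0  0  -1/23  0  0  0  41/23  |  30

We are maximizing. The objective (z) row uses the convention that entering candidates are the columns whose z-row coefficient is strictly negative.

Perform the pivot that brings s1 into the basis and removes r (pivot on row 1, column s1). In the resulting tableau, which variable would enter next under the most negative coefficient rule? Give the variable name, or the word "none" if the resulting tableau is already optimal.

Pivot element 5/23. New z-row = old z-row − (-1/23)·(row 1/(5/23)).
Updated z-row coefficients: p: -21/5, q: 0, r: 1/5, s1: 0, s2: 0, s3: 0, s4: 0, s5: 9/5.
The most negative is -21/5 in column p, so p would enter next.

p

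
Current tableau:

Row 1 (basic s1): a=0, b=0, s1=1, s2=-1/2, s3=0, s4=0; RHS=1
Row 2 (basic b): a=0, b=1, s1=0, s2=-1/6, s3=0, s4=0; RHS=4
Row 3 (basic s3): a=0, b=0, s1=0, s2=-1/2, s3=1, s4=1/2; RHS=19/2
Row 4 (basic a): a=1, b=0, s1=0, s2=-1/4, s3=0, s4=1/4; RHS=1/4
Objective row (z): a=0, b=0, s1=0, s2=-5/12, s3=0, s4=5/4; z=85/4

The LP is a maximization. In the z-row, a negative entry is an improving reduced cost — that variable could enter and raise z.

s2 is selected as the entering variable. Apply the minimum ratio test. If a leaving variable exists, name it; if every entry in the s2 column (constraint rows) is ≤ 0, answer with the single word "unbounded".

s2-column entries: row 1: -1/2, row 2: -1/6, row 3: -1/2, row 4: -1/4. All ≤ 0, so s2 can increase without bound; the LP is unbounded in this direction.

unbounded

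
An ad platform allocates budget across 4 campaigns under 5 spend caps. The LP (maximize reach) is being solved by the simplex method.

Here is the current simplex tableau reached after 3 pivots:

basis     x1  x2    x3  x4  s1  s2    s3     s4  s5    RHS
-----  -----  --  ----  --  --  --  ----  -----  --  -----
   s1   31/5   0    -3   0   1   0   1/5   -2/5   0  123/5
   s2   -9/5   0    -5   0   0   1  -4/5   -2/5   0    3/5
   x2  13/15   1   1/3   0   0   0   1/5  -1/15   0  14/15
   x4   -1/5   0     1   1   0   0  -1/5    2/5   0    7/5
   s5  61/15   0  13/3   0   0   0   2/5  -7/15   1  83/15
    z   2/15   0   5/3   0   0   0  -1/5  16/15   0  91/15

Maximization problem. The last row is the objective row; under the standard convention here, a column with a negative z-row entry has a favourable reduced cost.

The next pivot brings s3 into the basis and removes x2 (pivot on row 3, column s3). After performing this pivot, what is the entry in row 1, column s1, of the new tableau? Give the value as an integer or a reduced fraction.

Pivot element is row 3, column s3: 1/5.
Normalize row 3: new (row 3, s1) = 0/(1/5) = 0.
row 1 ← row 1 − (1/5)·(new row 3): 1 − (1/5)·0 = 1.

1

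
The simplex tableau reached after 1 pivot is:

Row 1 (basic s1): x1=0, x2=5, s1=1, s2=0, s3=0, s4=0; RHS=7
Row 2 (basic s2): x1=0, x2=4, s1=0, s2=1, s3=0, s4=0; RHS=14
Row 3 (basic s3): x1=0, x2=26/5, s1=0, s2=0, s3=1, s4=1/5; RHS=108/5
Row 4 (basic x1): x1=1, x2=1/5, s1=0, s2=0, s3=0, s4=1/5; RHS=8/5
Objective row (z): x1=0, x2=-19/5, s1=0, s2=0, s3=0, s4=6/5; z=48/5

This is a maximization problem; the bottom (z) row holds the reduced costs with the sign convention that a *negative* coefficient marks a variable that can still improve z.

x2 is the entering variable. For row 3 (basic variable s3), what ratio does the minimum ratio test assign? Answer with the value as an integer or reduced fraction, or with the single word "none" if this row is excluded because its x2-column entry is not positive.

54/13

Ratio = RHS / (x2 entry) = (108/5) / (26/5) = 54/13.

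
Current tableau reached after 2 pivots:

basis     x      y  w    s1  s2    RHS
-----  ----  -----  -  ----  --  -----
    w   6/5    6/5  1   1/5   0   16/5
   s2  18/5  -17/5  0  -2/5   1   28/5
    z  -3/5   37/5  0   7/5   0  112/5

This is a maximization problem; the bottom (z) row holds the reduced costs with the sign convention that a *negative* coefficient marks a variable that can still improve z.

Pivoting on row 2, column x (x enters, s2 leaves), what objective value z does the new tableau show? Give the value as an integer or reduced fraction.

70/3

Minimum ratio for x: (28/5)/(18/5) = 14/9.
z changes by −(z-row coeff of x)·ratio = −(-3/5)·(14/9) = 14/15.
New z = 112/5 + (14/15) = 70/3.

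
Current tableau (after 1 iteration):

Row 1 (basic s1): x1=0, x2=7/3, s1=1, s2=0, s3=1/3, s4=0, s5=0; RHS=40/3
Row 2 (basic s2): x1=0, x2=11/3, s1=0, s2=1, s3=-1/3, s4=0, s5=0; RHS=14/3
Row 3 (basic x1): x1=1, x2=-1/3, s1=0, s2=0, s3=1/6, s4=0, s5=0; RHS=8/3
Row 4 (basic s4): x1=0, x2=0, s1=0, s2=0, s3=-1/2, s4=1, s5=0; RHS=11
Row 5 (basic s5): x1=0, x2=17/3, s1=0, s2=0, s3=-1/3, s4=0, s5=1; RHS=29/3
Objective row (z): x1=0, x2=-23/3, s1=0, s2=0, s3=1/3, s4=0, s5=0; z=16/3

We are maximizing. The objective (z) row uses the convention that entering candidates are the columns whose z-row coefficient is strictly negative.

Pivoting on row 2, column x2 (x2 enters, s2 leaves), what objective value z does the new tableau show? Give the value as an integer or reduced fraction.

166/11

Minimum ratio for x2: (14/3)/(11/3) = 14/11.
z changes by −(z-row coeff of x2)·ratio = −(-23/3)·(14/11) = 322/33.
New z = 16/3 + (322/33) = 166/11.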